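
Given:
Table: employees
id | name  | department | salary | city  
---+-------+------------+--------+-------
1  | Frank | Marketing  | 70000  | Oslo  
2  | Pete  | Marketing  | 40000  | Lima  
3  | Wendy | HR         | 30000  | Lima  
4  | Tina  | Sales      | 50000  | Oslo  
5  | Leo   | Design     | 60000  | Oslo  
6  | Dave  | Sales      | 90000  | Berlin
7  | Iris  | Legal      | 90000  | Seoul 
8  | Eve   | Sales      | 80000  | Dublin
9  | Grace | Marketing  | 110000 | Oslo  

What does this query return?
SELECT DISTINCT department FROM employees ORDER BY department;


All 'department' values (row order): Marketing, Marketing, HR, Sales, Design, Sales, Legal, Sales, Marketing
Removing duplicates leaves 5 unique value(s).

5 values:
Design
HR
Legal
Marketing
Sales


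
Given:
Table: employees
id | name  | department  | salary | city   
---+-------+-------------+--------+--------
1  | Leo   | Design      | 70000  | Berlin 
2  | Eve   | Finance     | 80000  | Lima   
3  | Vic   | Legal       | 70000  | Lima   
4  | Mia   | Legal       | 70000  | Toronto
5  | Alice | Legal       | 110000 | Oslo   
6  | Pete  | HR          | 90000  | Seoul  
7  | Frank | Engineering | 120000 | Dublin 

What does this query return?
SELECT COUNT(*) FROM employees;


COUNT(*) counts all rows

7


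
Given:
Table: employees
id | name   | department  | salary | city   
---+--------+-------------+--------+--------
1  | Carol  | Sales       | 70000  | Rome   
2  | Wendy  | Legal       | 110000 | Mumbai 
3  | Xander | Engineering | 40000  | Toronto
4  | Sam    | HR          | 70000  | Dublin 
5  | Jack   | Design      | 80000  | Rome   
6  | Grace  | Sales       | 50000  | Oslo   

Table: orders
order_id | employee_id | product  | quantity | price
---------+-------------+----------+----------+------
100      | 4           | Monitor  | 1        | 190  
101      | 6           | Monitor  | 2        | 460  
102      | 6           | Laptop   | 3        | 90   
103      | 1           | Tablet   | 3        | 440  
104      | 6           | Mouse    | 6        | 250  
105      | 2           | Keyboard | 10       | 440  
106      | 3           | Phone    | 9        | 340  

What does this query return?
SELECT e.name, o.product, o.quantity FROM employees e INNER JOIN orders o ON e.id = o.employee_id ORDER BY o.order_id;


Joining employees.id = orders.employee_id:
  employee Sam (id=4) -> order Monitor
  employee Grace (id=6) -> order Monitor
  employee Grace (id=6) -> order Laptop
  employee Carol (id=1) -> order Tablet
  employee Grace (id=6) -> order Mouse
  employee Wendy (id=2) -> order Keyboard
  employee Xander (id=3) -> order Phone


7 rows:
Sam, Monitor, 1
Grace, Monitor, 2
Grace, Laptop, 3
Carol, Tablet, 3
Grace, Mouse, 6
Wendy, Keyboard, 10
Xander, Phone, 9


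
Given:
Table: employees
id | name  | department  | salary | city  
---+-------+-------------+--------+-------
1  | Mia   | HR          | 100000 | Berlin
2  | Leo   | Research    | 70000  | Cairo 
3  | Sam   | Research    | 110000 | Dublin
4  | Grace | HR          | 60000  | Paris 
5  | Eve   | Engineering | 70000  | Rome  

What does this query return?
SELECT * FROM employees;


SELECT * returns all 5 rows with all columns

5 rows:
1, Mia, HR, 100000, Berlin
2, Leo, Research, 70000, Cairo
3, Sam, Research, 110000, Dublin
4, Grace, HR, 60000, Paris
5, Eve, Engineering, 70000, Rome


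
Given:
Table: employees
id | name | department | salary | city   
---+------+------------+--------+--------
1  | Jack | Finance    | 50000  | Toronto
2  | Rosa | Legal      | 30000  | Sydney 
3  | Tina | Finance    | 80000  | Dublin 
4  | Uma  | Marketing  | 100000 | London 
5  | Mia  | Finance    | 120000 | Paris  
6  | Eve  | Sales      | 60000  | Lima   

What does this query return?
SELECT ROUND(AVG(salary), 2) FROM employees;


SUM(salary) = 440000
COUNT = 6
ROUND(AVG, 2) = ROUND(440000 / 6, 2) = 73333.33

73333.33


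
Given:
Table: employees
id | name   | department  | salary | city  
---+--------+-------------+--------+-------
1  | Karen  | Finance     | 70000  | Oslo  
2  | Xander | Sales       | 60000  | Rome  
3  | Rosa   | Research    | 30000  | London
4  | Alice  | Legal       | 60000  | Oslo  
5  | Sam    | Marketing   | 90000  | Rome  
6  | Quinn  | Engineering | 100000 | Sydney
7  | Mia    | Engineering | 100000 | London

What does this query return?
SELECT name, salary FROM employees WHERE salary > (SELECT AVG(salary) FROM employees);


Subquery: AVG(salary) = 72857.14
Filtering: salary > 72857.14
  Sam (90000) -> MATCH
  Quinn (100000) -> MATCH
  Mia (100000) -> MATCH


3 rows:
Sam, 90000
Quinn, 100000
Mia, 100000


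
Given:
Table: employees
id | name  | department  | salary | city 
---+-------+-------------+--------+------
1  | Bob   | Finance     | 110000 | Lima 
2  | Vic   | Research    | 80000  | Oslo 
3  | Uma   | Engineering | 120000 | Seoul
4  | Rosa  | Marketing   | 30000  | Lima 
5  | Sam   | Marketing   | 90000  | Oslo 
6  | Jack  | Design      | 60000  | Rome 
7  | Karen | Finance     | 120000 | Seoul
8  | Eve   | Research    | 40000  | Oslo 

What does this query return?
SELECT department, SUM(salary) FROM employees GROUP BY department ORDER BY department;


Summing salary within each department:
  Design: 60000 = 60000
  Engineering: 120000 = 120000
  Finance: 110000 + 120000 = 230000
  Marketing: 30000 + 90000 = 120000
  Research: 80000 + 40000 = 120000


5 groups:
Design, 60000
Engineering, 120000
Finance, 230000
Marketing, 120000
Research, 120000


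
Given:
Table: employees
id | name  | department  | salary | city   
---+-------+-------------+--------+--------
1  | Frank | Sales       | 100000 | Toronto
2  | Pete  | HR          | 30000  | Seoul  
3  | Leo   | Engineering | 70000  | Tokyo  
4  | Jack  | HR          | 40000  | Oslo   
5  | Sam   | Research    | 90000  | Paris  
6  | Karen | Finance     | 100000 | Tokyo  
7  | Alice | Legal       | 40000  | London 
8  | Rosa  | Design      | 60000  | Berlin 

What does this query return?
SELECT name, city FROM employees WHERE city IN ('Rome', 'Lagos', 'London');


Filtering: city IN ('Rome', 'Lagos', 'London')
Matching: 1 rows

1 rows:
Alice, London


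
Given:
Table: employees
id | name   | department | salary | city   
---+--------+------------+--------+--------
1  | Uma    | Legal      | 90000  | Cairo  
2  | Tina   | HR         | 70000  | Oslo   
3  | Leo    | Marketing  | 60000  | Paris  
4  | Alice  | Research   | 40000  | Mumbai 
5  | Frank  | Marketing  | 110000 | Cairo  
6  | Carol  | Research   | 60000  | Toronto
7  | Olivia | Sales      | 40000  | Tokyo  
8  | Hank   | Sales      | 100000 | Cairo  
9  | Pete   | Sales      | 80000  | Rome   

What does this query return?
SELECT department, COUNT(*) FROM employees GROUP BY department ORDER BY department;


Assigning each row to its department group:
  Uma -> Legal
  Tina -> HR
  Leo -> Marketing
  Alice -> Research
  Frank -> Marketing
  Carol -> Research
  Olivia -> Sales
  Hank -> Sales
  Pete -> Sales


5 groups:
HR, 1
Legal, 1
Marketing, 2
Research, 2
Sales, 3


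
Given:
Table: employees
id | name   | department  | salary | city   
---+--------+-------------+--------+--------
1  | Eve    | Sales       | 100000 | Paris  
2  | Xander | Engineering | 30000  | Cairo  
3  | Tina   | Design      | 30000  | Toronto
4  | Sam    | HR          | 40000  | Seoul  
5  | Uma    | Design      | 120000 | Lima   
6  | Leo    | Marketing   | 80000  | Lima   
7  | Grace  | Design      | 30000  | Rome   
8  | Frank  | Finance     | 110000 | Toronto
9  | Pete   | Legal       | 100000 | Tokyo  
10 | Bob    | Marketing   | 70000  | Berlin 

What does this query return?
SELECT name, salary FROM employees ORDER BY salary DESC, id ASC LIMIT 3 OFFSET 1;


Sort by salary DESC (id ASC tiebreak), then skip 1 and take 3
Rows 2 through 4

3 rows:
Frank, 110000
Eve, 100000
Pete, 100000


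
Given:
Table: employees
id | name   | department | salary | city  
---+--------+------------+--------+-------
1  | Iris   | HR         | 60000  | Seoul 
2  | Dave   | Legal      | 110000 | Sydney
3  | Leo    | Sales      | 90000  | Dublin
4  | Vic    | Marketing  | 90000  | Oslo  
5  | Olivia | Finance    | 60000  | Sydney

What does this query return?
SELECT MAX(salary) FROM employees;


Salaries: 60000, 110000, 90000, 90000, 60000
MAX = 110000

110000


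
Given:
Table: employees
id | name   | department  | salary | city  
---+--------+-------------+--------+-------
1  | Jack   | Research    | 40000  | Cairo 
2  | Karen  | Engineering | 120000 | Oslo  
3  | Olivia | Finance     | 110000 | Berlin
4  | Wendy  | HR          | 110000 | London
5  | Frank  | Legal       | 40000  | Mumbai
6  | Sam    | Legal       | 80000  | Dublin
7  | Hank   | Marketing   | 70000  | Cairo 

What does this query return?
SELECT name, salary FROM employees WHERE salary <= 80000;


Filtering: salary <= 80000
Matching: 4 rows

4 rows:
Jack, 40000
Frank, 40000
Sam, 80000
Hank, 70000


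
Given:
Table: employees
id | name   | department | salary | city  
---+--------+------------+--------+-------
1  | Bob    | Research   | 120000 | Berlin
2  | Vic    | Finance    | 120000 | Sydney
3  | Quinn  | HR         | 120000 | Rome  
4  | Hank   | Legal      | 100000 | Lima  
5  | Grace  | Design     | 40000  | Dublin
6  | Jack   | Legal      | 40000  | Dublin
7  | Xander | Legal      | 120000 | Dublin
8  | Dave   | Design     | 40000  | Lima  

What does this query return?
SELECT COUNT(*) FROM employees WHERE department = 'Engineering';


Counting rows where department = 'Engineering'


0


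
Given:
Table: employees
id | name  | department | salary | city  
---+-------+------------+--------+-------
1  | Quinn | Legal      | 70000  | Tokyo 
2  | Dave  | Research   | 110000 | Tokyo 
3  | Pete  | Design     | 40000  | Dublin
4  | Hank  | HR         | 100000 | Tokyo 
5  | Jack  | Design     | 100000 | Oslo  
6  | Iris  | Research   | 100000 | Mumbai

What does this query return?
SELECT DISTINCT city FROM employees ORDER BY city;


All 'city' values (row order): Tokyo, Tokyo, Dublin, Tokyo, Oslo, Mumbai
Removing duplicates leaves 4 unique value(s).

4 values:
Dublin
Mumbai
Oslo
Tokyo


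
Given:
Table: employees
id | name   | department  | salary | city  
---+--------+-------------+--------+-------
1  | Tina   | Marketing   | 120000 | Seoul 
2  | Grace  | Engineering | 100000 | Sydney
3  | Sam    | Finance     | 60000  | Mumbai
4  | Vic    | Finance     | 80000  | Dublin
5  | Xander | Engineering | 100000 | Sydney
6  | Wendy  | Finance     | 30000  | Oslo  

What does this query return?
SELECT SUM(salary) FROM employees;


SUM(salary) = 120000 + 100000 + 60000 + 80000 + 100000 + 30000 = 490000

490000


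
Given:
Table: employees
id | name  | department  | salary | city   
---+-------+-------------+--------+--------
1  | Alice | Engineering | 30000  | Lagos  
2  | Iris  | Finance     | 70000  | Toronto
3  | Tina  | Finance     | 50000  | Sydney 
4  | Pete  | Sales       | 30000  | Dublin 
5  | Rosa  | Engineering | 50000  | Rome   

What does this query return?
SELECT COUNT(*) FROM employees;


COUNT(*) counts all rows

5


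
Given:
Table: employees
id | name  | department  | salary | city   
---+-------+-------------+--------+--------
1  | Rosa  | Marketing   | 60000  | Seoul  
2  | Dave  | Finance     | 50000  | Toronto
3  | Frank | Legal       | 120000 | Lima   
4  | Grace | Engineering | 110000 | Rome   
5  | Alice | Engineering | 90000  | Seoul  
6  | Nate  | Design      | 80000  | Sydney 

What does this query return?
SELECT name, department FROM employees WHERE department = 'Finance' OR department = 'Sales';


Filtering: department = 'Finance' OR 'Sales'
Matching: 1 rows

1 rows:
Dave, Finance


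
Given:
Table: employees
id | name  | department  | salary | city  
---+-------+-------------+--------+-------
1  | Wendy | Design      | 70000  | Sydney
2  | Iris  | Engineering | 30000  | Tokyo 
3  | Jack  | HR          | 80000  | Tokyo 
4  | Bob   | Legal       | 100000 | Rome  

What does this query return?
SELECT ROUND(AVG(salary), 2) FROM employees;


SUM(salary) = 280000
COUNT = 4
ROUND(AVG, 2) = ROUND(280000 / 4, 2) = 70000.0

70000.0


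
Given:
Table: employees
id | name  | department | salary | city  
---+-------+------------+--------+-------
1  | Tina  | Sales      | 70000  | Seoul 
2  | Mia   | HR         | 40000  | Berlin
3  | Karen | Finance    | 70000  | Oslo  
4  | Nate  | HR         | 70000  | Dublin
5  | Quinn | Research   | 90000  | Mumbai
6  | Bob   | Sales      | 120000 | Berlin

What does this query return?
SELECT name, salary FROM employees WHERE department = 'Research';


Filtering: department = 'Research'
Matching rows: 1

1 rows:
Quinn, 90000


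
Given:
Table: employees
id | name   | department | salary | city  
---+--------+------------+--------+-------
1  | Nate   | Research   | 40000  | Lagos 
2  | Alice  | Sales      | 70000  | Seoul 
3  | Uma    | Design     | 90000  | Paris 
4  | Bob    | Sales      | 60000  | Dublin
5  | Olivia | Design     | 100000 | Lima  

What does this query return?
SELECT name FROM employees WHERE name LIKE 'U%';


LIKE 'U%' matches names starting with 'U'
Matching: 1

1 rows:
Uma


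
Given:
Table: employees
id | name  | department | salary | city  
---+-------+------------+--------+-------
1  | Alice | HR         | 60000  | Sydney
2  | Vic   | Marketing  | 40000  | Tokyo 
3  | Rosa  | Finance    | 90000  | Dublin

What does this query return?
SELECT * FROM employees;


SELECT * returns all 3 rows with all columns

3 rows:
1, Alice, HR, 60000, Sydney
2, Vic, Marketing, 40000, Tokyo
3, Rosa, Finance, 90000, Dublin


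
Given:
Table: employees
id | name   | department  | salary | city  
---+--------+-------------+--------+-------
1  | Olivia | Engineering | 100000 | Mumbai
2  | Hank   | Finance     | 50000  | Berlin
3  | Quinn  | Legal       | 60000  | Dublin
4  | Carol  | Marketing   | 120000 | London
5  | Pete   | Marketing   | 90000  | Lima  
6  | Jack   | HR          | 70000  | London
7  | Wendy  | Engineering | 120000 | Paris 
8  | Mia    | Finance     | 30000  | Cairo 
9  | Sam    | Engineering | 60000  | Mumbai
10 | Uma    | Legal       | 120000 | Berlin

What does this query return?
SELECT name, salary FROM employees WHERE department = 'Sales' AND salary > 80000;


Filtering: department = 'Sales' AND salary > 80000
Matching: 0 rows

Empty result set (0 rows)


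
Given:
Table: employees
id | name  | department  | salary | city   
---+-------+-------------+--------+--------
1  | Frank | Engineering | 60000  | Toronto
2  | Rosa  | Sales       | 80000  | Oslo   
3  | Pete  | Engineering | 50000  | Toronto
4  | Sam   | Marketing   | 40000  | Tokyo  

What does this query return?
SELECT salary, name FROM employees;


Projecting columns: salary, name

4 rows:
60000, Frank
80000, Rosa
50000, Pete
40000, Sam


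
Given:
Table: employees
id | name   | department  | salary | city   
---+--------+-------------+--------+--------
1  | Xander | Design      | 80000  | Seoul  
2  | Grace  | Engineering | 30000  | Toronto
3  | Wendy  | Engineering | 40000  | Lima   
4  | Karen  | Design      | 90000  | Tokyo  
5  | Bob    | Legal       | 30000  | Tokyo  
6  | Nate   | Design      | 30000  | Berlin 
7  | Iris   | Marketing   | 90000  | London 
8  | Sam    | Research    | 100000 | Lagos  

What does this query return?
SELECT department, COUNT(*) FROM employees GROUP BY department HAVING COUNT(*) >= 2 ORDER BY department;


Groups with count >= 2:
  Design: 3 -> PASS
  Engineering: 2 -> PASS
  Legal: 1 -> filtered out
  Marketing: 1 -> filtered out
  Research: 1 -> filtered out


2 groups:
Design, 3
Engineering, 2


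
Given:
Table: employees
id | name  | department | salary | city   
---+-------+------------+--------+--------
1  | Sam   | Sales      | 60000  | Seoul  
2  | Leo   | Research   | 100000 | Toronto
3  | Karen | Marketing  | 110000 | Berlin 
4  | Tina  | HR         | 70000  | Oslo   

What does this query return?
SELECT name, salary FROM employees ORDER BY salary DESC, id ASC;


Sorting by salary DESC, then id ASC for ties

4 rows:
Karen, 110000
Leo, 100000
Tina, 70000
Sam, 60000


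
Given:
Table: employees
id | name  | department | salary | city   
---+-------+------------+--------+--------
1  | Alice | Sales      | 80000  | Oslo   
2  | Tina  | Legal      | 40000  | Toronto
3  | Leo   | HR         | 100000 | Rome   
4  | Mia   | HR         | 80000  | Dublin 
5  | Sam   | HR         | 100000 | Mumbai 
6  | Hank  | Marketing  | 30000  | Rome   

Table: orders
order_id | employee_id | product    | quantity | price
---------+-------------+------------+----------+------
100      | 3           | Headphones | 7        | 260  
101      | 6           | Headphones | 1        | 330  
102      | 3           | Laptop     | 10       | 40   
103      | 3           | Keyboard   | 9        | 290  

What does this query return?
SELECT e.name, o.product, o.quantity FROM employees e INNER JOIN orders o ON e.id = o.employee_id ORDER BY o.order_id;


Joining employees.id = orders.employee_id:
  employee Leo (id=3) -> order Headphones
  employee Hank (id=6) -> order Headphones
  employee Leo (id=3) -> order Laptop
  employee Leo (id=3) -> order Keyboard


4 rows:
Leo, Headphones, 7
Hank, Headphones, 1
Leo, Laptop, 10
Leo, Keyboard, 9


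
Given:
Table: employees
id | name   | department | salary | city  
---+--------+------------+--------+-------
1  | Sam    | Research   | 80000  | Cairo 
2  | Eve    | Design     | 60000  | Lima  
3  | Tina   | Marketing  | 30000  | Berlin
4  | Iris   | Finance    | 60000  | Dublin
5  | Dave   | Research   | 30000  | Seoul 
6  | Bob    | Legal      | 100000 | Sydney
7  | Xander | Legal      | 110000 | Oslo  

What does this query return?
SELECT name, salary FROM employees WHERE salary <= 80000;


Filtering: salary <= 80000
Matching: 5 rows

5 rows:
Sam, 80000
Eve, 60000
Tina, 30000
Iris, 60000
Dave, 30000


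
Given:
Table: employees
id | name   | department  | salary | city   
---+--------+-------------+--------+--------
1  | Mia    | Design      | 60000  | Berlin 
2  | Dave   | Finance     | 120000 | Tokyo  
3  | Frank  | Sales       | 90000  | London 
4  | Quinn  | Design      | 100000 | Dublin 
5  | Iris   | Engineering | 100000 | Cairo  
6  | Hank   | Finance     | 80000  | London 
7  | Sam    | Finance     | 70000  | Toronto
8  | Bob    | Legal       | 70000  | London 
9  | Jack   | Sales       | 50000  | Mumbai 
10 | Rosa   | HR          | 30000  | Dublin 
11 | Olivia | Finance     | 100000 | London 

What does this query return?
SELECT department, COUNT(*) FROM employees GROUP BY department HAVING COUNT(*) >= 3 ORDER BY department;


Groups with count >= 3:
  Finance: 4 -> PASS
  Design: 2 -> filtered out
  Engineering: 1 -> filtered out
  HR: 1 -> filtered out
  Legal: 1 -> filtered out
  Sales: 2 -> filtered out


1 groups:
Finance, 4


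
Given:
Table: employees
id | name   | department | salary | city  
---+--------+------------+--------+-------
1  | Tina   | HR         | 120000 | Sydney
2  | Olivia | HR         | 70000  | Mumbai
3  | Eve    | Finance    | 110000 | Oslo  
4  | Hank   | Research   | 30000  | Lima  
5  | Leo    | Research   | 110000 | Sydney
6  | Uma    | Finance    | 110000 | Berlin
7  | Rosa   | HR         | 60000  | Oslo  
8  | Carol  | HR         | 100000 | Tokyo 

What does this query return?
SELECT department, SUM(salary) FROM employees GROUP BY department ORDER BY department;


Summing salary within each department:
  Finance: 110000 + 110000 = 220000
  HR: 120000 + 70000 + 60000 + 100000 = 350000
  Research: 30000 + 110000 = 140000


3 groups:
Finance, 220000
HR, 350000
Research, 140000


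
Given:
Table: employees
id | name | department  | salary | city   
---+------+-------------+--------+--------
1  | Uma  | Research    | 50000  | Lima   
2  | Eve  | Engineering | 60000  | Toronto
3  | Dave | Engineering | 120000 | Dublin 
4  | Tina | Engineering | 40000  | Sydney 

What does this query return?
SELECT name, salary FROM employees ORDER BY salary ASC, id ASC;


Sorting by salary ASC, then id ASC for ties

4 rows:
Tina, 40000
Uma, 50000
Eve, 60000
Dave, 120000


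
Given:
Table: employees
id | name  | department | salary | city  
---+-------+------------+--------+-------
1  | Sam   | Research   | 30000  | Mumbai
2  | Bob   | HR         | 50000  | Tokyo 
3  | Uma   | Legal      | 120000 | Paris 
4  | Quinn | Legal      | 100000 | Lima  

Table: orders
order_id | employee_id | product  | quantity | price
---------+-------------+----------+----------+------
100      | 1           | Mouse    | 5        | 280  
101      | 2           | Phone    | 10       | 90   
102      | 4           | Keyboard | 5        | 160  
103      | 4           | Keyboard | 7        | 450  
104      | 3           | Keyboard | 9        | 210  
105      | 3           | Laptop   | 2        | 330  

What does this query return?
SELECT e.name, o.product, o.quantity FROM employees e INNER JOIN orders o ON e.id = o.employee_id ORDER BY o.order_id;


Joining employees.id = orders.employee_id:
  employee Sam (id=1) -> order Mouse
  employee Bob (id=2) -> order Phone
  employee Quinn (id=4) -> order Keyboard
  employee Quinn (id=4) -> order Keyboard
  employee Uma (id=3) -> order Keyboard
  employee Uma (id=3) -> order Laptop


6 rows:
Sam, Mouse, 5
Bob, Phone, 10
Quinn, Keyboard, 5
Quinn, Keyboard, 7
Uma, Keyboard, 9
Uma, Laptop, 2


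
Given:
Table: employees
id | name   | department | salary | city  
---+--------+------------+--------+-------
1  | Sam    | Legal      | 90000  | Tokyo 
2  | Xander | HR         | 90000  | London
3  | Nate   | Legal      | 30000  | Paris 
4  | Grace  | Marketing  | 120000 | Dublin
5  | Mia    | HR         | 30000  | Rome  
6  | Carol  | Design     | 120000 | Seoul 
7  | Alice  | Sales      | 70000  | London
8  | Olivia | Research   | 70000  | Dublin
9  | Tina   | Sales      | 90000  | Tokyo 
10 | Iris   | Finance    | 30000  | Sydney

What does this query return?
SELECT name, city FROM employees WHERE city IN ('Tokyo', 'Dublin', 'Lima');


Filtering: city IN ('Tokyo', 'Dublin', 'Lima')
Matching: 4 rows

4 rows:
Sam, Tokyo
Grace, Dublin
Olivia, Dublin
Tina, Tokyo


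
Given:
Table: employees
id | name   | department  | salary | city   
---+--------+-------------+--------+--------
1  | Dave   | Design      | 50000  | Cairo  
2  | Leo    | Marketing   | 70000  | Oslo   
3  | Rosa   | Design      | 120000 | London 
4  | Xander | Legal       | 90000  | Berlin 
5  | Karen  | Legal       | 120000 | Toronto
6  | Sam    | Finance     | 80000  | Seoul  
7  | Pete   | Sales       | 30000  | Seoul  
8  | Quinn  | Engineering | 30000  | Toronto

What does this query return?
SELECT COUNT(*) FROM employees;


COUNT(*) counts all rows

8


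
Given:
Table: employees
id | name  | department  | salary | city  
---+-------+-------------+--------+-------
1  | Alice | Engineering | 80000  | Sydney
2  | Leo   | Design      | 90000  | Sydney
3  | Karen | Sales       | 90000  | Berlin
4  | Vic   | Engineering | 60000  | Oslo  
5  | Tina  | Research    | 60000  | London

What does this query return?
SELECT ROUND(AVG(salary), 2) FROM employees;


SUM(salary) = 380000
COUNT = 5
ROUND(AVG, 2) = ROUND(380000 / 5, 2) = 76000.0

76000.0


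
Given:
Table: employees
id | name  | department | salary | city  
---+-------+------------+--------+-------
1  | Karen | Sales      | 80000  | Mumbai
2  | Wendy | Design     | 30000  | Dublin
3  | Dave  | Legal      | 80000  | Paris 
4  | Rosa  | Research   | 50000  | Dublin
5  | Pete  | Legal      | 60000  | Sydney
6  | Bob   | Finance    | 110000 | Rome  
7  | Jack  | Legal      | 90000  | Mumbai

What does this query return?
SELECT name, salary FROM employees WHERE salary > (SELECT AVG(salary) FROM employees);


Subquery: AVG(salary) = 71428.57
Filtering: salary > 71428.57
  Karen (80000) -> MATCH
  Dave (80000) -> MATCH
  Bob (110000) -> MATCH
  Jack (90000) -> MATCH


4 rows:
Karen, 80000
Dave, 80000
Bob, 110000
Jack, 90000


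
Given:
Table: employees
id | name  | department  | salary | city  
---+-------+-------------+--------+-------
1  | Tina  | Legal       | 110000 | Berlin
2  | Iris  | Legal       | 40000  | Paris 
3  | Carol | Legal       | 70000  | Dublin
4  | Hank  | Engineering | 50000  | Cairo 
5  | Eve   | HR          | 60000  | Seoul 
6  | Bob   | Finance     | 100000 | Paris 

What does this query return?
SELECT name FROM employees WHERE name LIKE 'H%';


LIKE 'H%' matches names starting with 'H'
Matching: 1

1 rows:
Hank


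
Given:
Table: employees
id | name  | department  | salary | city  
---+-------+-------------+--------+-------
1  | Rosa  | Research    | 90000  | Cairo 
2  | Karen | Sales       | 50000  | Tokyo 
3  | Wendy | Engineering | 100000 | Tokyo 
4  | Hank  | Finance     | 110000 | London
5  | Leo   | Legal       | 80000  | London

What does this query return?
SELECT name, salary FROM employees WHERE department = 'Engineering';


Filtering: department = 'Engineering'
Matching rows: 1

1 rows:
Wendy, 100000


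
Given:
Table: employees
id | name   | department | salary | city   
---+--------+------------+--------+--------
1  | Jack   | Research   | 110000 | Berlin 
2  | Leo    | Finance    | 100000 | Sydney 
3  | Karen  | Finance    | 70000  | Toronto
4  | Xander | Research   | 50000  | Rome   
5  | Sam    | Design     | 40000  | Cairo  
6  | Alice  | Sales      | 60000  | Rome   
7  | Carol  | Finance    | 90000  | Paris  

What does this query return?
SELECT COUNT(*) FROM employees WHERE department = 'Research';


Counting rows where department = 'Research'
  Jack -> MATCH
  Xander -> MATCH


2


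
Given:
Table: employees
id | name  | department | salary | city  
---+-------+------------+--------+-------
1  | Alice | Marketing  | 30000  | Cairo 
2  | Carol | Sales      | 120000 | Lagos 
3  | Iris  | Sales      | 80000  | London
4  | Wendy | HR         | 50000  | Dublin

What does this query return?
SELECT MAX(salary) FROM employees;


Salaries: 30000, 120000, 80000, 50000
MAX = 120000

120000


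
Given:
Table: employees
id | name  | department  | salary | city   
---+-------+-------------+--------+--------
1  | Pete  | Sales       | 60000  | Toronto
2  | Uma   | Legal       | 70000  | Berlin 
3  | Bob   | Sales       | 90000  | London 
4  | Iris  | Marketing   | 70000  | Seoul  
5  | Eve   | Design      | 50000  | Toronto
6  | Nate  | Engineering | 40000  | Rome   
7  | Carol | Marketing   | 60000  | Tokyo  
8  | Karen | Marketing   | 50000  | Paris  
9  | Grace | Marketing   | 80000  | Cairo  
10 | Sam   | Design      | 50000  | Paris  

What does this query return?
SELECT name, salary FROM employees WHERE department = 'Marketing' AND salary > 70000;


Filtering: department = 'Marketing' AND salary > 70000
Matching: 1 rows

1 rows:
Grace, 80000


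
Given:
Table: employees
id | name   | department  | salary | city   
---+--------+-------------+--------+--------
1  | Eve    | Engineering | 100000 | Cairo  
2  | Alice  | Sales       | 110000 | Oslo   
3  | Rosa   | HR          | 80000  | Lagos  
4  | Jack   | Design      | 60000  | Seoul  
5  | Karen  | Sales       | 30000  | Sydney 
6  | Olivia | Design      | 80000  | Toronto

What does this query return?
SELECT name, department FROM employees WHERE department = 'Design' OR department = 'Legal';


Filtering: department = 'Design' OR 'Legal'
Matching: 2 rows

2 rows:
Jack, Design
Olivia, Design


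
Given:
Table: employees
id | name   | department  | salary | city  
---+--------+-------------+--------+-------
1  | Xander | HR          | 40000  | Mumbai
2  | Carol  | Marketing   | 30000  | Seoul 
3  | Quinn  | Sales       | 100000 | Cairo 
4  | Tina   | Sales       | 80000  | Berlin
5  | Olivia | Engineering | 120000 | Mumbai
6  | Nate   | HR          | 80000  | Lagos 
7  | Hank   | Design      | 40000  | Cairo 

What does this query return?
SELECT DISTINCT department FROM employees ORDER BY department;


All 'department' values (row order): HR, Marketing, Sales, Sales, Engineering, HR, Design
Removing duplicates leaves 5 unique value(s).

5 values:
Design
Engineering
HR
Marketing
Sales


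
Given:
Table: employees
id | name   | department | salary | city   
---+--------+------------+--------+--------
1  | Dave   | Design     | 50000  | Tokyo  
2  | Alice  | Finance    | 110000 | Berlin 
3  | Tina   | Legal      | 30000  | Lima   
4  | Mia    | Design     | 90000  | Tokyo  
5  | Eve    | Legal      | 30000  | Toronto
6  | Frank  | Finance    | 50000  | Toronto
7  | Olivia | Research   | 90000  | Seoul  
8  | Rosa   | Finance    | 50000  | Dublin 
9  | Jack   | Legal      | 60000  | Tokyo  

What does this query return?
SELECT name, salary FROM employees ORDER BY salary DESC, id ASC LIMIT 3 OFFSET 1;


Sort by salary DESC (id ASC tiebreak), then skip 1 and take 3
Rows 2 through 4

3 rows:
Mia, 90000
Olivia, 90000
Jack, 60000


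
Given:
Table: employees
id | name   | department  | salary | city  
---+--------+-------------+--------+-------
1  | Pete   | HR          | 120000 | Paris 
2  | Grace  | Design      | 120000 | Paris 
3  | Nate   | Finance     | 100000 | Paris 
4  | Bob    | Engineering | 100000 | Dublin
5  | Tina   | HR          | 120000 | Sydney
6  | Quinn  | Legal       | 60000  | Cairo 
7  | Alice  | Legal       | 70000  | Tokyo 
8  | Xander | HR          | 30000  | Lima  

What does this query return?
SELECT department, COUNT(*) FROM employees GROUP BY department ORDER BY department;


Assigning each row to its department group:
  Pete -> HR
  Grace -> Design
  Nate -> Finance
  Bob -> Engineering
  Tina -> HR
  Quinn -> Legal
  Alice -> Legal
  Xander -> HR


5 groups:
Design, 1
Engineering, 1
Finance, 1
HR, 3
Legal, 2


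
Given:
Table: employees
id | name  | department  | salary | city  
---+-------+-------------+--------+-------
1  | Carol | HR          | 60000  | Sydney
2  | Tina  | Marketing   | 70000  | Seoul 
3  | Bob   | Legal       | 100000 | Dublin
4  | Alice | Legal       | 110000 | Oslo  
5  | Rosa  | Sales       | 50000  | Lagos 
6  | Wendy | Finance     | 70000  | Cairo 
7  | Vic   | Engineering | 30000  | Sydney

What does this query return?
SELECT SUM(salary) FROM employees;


SUM(salary) = 60000 + 70000 + 100000 + 110000 + 50000 + 70000 + 30000 = 490000

490000


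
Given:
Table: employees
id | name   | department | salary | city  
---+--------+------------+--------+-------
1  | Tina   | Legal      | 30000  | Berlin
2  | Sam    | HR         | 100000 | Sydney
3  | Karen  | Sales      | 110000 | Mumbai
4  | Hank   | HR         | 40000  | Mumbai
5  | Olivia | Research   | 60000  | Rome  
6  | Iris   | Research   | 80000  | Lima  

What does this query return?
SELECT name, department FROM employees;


Projecting columns: name, department

6 rows:
Tina, Legal
Sam, HR
Karen, Sales
Hank, HR
Olivia, Research
Iris, Research


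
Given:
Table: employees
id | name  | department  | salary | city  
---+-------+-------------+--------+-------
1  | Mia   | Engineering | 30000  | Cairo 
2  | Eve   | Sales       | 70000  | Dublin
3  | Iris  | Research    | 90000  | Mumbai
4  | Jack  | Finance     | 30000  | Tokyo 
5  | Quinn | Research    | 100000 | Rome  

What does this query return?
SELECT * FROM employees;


SELECT * returns all 5 rows with all columns

5 rows:
1, Mia, Engineering, 30000, Cairo
2, Eve, Sales, 70000, Dublin
3, Iris, Research, 90000, Mumbai
4, Jack, Finance, 30000, Tokyo
5, Quinn, Research, 100000, Rome


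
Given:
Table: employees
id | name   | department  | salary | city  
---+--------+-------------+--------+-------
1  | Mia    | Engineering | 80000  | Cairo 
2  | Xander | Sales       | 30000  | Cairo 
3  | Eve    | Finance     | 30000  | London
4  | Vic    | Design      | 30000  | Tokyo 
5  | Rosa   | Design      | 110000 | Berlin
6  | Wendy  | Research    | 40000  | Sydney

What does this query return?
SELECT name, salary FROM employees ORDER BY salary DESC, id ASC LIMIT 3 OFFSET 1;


Sort by salary DESC (id ASC tiebreak), then skip 1 and take 3
Rows 2 through 4

3 rows:
Mia, 80000
Wendy, 40000
Xander, 30000


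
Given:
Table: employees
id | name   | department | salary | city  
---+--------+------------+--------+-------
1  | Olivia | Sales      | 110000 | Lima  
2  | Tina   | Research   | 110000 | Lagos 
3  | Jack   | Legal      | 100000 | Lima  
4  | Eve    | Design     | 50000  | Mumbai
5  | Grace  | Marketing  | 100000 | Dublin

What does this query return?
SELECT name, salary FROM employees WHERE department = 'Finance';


Filtering: department = 'Finance'
Matching rows: 0

Empty result set (0 rows)


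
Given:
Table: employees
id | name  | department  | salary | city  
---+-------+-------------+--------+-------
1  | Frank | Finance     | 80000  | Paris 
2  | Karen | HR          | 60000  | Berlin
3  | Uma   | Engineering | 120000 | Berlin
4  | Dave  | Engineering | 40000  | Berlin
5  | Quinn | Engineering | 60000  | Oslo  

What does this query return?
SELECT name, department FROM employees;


Projecting columns: name, department

5 rows:
Frank, Finance
Karen, HR
Uma, Engineering
Dave, Engineering
Quinn, Engineering


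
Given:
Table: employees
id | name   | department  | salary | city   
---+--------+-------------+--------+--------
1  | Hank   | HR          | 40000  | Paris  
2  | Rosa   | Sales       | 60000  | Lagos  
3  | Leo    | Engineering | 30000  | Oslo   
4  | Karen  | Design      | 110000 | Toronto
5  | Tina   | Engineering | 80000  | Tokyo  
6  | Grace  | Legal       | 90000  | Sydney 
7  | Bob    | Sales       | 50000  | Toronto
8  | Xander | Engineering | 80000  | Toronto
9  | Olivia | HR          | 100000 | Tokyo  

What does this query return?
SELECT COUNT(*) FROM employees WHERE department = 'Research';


Counting rows where department = 'Research'


0


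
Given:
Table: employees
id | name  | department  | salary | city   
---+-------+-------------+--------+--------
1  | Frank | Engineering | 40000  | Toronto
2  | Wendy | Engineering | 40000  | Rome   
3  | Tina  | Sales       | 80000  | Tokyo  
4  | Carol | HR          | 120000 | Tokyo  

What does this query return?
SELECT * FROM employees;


SELECT * returns all 4 rows with all columns

4 rows:
1, Frank, Engineering, 40000, Toronto
2, Wendy, Engineering, 40000, Rome
3, Tina, Sales, 80000, Tokyo
4, Carol, HR, 120000, Tokyo


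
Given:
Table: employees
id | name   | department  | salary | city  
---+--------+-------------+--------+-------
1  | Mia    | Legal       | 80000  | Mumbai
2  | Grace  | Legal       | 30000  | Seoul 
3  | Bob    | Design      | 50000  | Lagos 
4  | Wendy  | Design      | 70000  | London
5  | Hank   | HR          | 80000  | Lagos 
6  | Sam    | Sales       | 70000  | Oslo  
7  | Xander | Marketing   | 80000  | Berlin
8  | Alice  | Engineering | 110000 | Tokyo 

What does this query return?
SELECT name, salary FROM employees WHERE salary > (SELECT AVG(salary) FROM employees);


Subquery: AVG(salary) = 71250.0
Filtering: salary > 71250.0
  Mia (80000) -> MATCH
  Hank (80000) -> MATCH
  Xander (80000) -> MATCH
  Alice (110000) -> MATCH


4 rows:
Mia, 80000
Hank, 80000
Xander, 80000
Alice, 110000


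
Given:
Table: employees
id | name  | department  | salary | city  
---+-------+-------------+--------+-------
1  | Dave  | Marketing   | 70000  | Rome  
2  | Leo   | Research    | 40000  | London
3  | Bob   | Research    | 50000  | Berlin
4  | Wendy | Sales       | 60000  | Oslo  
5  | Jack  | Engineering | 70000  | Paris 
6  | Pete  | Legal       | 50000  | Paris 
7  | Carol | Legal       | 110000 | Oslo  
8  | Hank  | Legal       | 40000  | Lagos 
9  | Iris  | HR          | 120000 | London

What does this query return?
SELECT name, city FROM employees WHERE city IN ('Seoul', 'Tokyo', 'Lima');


Filtering: city IN ('Seoul', 'Tokyo', 'Lima')
Matching: 0 rows

Empty result set (0 rows)


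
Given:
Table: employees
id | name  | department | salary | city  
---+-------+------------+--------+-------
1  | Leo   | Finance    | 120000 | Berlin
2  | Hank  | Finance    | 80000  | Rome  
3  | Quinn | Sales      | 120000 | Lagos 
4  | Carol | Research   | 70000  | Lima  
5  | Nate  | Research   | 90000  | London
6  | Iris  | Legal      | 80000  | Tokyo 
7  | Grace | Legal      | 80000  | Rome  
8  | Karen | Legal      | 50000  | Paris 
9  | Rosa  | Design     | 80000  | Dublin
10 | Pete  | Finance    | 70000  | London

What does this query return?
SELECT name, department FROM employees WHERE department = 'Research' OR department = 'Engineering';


Filtering: department = 'Research' OR 'Engineering'
Matching: 2 rows

2 rows:
Carol, Research
Nate, Research


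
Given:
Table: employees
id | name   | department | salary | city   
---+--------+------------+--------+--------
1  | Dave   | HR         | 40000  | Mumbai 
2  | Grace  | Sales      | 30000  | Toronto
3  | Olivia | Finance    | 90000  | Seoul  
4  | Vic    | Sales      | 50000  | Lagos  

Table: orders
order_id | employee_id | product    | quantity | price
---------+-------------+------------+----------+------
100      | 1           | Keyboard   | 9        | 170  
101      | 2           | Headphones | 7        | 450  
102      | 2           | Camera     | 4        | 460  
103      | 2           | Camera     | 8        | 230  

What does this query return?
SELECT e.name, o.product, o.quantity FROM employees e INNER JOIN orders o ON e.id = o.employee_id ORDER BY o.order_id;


Joining employees.id = orders.employee_id:
  employee Dave (id=1) -> order Keyboard
  employee Grace (id=2) -> order Headphones
  employee Grace (id=2) -> order Camera
  employee Grace (id=2) -> order Camera


4 rows:
Dave, Keyboard, 9
Grace, Headphones, 7
Grace, Camera, 4
Grace, Camera, 8


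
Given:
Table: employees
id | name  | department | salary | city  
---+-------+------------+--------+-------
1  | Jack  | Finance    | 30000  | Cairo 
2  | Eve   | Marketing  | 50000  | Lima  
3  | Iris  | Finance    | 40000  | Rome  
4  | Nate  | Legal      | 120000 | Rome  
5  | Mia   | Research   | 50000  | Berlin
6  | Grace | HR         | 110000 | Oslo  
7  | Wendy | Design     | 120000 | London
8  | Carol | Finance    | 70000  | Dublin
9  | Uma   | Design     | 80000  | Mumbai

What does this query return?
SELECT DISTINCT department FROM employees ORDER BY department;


All 'department' values (row order): Finance, Marketing, Finance, Legal, Research, HR, Design, Finance, Design
Removing duplicates leaves 6 unique value(s).

6 values:
Design
Finance
HR
Legal
Marketing
Research


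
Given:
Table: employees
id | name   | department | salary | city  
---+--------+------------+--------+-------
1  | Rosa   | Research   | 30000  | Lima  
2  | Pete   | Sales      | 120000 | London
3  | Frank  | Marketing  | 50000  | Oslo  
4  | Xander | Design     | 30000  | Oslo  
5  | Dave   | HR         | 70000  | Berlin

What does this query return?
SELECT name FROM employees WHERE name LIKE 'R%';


LIKE 'R%' matches names starting with 'R'
Matching: 1

1 rows:
Rosa


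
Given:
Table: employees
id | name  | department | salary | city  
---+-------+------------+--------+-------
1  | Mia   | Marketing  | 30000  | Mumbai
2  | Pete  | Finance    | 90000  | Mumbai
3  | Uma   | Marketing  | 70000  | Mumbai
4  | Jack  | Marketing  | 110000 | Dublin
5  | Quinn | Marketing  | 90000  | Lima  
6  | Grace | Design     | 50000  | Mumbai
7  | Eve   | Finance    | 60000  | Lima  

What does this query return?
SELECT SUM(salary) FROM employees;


SUM(salary) = 30000 + 90000 + 70000 + 110000 + 90000 + 50000 + 60000 = 500000

500000


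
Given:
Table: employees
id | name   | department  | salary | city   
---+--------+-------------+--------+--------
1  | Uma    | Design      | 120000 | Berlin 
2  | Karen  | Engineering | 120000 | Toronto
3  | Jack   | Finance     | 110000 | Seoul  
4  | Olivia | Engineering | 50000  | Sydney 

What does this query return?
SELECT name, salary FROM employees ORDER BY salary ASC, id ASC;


Sorting by salary ASC, then id ASC for ties

4 rows:
Olivia, 50000
Jack, 110000
Uma, 120000
Karen, 120000


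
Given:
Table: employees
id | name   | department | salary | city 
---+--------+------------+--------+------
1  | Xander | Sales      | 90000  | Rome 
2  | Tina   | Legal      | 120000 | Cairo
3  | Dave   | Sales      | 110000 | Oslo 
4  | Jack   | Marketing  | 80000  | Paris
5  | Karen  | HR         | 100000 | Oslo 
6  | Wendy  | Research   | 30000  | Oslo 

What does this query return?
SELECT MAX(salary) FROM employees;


Salaries: 90000, 120000, 110000, 80000, 100000, 30000
MAX = 120000

120000
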